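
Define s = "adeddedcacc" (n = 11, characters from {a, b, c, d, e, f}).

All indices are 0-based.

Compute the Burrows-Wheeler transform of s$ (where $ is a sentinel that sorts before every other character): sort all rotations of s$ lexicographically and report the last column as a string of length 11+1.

rank  rotation      last
    0  $adeddedcacc  c
    1  acc$adeddedc  c
    2  adeddedcacc$  $
    3  c$adeddedcac  c
    4  cacc$adedded  d
    5  cc$adeddedca  a
    6  dcacc$adedde  e
    7  ddedcacc$ade  e
    8  dedcacc$aded  d
    9  deddedcacc$a  a
   10  edcacc$adedd  d
   11  eddedcacc$ad  d

cc$cdaeedadd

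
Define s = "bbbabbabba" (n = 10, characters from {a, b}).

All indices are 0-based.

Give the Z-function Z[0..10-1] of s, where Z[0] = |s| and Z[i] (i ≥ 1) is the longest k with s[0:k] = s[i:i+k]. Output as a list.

[10, 2, 1, 0, 2, 1, 0, 2, 1, 0]

Z[0]=10
i=1: i≥r, start 0; Z[1]=2 grow→box=[1,3)
i=2: min(r-i=1, Z[1]=2)=1; Z[2]=1
i=3: i≥r, start 0; Z[3]=0
i=4: i≥r, start 0; Z[4]=2 grow→box=[4,6)
i=5: min(r-i=1, Z[1]=2)=1; Z[5]=1
i=6: i≥r, start 0; Z[6]=0
i=7: i≥r, start 0; Z[7]=2 grow→box=[7,9)
i=8: min(r-i=1, Z[1]=2)=1; Z[8]=1
i=9: i≥r, start 0; Z[9]=0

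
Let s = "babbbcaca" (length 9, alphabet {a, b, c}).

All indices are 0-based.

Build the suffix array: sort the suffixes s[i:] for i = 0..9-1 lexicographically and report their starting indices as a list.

[8, 1, 6, 0, 2, 3, 4, 7, 5]

rank | idx | suffix
   0 |   8 | a
   1 |   1 | abbbcaca
   2 |   6 | aca
   3 |   0 | babbbcaca
   4 |   2 | bbbcaca
   5 |   3 | bbcaca
   6 |   4 | bcaca
   7 |   7 | ca
   8 |   5 | caca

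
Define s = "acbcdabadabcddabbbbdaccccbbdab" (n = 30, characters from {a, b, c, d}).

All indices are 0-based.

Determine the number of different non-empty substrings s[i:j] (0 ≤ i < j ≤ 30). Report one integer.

413

rank→(start, suffix):
  0 → (28, 'ab')
  1 → (5, 'abadabcddabbbbdaccccbbdab')
  2 → (14, 'abbbbdaccccbbdab')
  3 → (9, 'abcddabbbbdaccccbbdab')
  4 → (0, 'acbcdabadabcddabbbbdaccccbbdab')
  5 → (20, 'accccbbdab')
  6 → (7, 'adabcddabbbbdaccccbbdab')
  7 → (29, 'b')
  8 → (6, 'badabcddabbbbdaccccbbdab')
  9 → (15, 'bbbbdaccccbbdab')
  10 → (16, 'bbbdaccccbbdab')
  11 → (25, 'bbdab')
  12 → (17, 'bbdaccccbbdab')
  13 → (2, 'bcdabadabcddabbbbdaccccbbdab')
  14 → (10, 'bcddabbbbdaccccbbdab')
  15 → (26, 'bdab')
  16 → (18, 'bdaccccbbdab')
  17 → (24, 'cbbdab')
  18 → (1, 'cbcdabadabcddabbbbdaccccbbdab')
  19 → (23, 'ccbbdab')
  20 → (22, 'cccbbdab')
  21 → (21, 'ccccbbdab')
  22 → (3, 'cdabadabcddabbbbdaccccbbdab')
  23 → (11, 'cddabbbbdaccccbbdab')
  24 → (27, 'dab')
  25 → (4, 'dabadabcddabbbbdaccccbbdab')
  26 → (13, 'dabbbbdaccccbbdab')
  27 → (8, 'dabcddabbbbdaccccbbdab')
  28 → (19, 'daccccbbdab')
  29 → (12, 'ddabbbbdaccccbbdab')

SA = [28, 5, 14, 9, 0, 20, 7, 29, 6, 15, 16, 25, 17, 2, 10, 26, 18, 24, 1, 23, 22, 21, 3, 11, 27, 4, 13, 8, 19, 12]
[i] adj suffixes → lcp
  [1] 28/5 → 2 ('ab')
  [2] 5/14 → 2 ('ab')
  [3] 14/9 → 2 ('ab')
  [4] 9/0 → 1 ('a')
  [5] 0/20 → 2 ('ac')
  [6] 20/7 → 1 ('a')
  [7] 7/29 → 0 ('')
  [8] 29/6 → 1 ('b')
  [9] 6/15 → 1 ('b')
  [10] 15/16 → 3 ('bbb')
  [11] 16/25 → 2 ('bb')
  [12] 25/17 → 4 ('bbda')
  [13] 17/2 → 1 ('b')
  [14] 2/10 → 3 ('bcd')
  [15] 10/26 → 1 ('b')
  [16] 26/18 → 3 ('bda')
  [17] 18/24 → 0 ('')
  [18] 24/1 → 2 ('cb')
  [19] 1/23 → 1 ('c')
  [20] 23/22 → 2 ('cc')
  [21] 22/21 → 3 ('ccc')
  [22] 21/3 → 1 ('c')
  [23] 3/11 → 2 ('cd')
  [24] 11/27 → 0 ('')
  [25] 27/4 → 3 ('dab')
  [26] 4/13 → 3 ('dab')
  [27] 13/8 → 3 ('dab')
  [28] 8/19 → 2 ('da')
  [29] 19/12 → 1 ('d')

n(n+1)/2 = 30·31/2 = 465
Σ LCP = 0 + 2 + 2 + 2 + 1 + 2 + 1 + 0 + 1 + 1 + 3 + 2 + 4 + 1 + 3 + 1 + 3 + 0 + 2 + 1 + 2 + 3 + 1 + 2 + 0 + 3 + 3 + 3 + 2 + 1 = 52
distinct = 465 − 52 = 413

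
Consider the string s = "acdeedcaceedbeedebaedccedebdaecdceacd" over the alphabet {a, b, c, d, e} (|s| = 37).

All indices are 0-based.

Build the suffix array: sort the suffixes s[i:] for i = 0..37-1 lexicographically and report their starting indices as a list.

[34, 0, 7, 28, 18, 17, 26, 12, 6, 21, 35, 30, 1, 32, 22, 8, 36, 27, 11, 5, 20, 31, 15, 24, 2, 33, 16, 25, 29, 10, 4, 19, 14, 23, 9, 3, 13]

sorted suffixes:
  #0 SA[0]=34  'acd'
  #1 SA[1]=0  'acdeedcaceedbeedebaedccedebdaecdceacd'
  #2 SA[2]=7  'aceedbeedebaedccedebdaecdceacd'
  #3 SA[3]=28  'aecdceacd'
  #4 SA[4]=18  'aedccedebdaecdceacd'
  #5 SA[5]=17  'baedccedebdaecdceacd'
  #6 SA[6]=26  'bdaecdceacd'
  #7 SA[7]=12  'beedebaedccedebdaecdceacd'
  #8 SA[8]=6  'caceedbeedebaedccedebdaecdceacd'
  #9 SA[9]=21  'ccedebdaecdceacd'
  #10 SA[10]=35  'cd'
  #11 SA[11]=30  'cdceacd'
  #12 SA[12]=1  'cdeedcaceedbeedebaedccedebdaecdceacd'
  #13 SA[13]=32  'ceacd'
  #14 SA[14]=22  'cedebdaecdceacd'
  #15 SA[15]=8  'ceedbeedebaedccedebdaecdceacd'
  #16 SA[16]=36  'd'
  #17 SA[17]=27  'daecdceacd'
  #18 SA[18]=11  'dbeedebaedccedebdaecdceacd'
  #19 SA[19]=5  'dcaceedbeedebaedccedebdaecdceacd'
  #20 SA[20]=20  'dccedebdaecdceacd'
  #21 SA[21]=31  'dceacd'
  #22 SA[22]=15  'debaedccedebdaecdceacd'
  #23 SA[23]=24  'debdaecdceacd'
  #24 SA[24]=2  'deedcaceedbeedebaedccedebdaecdceacd'
  #25 SA[25]=33  'eacd'
  #26 SA[26]=16  'ebaedccedebdaecdceacd'
  #27 SA[27]=25  'ebdaecdceacd'
  #28 SA[28]=29  'ecdceacd'
  #29 SA[29]=10  'edbeedebaedccedebdaecdceacd'
  #30 SA[30]=4  'edcaceedbeedebaedccedebdaecdceacd'
  #31 SA[31]=19  'edccedebdaecdceacd'
  #32 SA[32]=14  'edebaedccedebdaecdceacd'
  #33 SA[33]=23  'edebdaecdceacd'
  #34 SA[34]=9  'eedbeedebaedccedebdaecdceacd'
  #35 SA[35]=3  'eedcaceedbeedebaedccedebdaecdceacd'
  #36 SA[36]=13  'eedebaedccedebdaecdceacd'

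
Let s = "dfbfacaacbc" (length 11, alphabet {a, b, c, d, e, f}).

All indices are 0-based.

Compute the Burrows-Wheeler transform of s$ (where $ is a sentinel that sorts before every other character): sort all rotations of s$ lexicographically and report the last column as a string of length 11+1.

ccfacfbaa$bd

rank  rotation      last
    0  $dfbfacaacbc  c
    1  aacbc$dfbfac  c
    2  acaacbc$dfbf  f
    3  acbc$dfbfaca  a
    4  bc$dfbfacaac  c
    5  bfacaacbc$df  f
    6  c$dfbfacaacb  b
    7  caacbc$dfbfa  a
    8  cbc$dfbfacaa  a
    9  dfbfacaacbc$  $
   10  facaacbc$dfb  b
   11  fbfacaacbc$d  d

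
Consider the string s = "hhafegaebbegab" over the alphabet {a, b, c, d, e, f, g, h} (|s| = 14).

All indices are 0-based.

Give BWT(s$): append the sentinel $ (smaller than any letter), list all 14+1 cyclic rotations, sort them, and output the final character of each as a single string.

rank  rotation         last
    0  $hhafegaebbegab  b
    1  ab$hhafegaebbeg  g
    2  aebbegab$hhafeg  g
    3  afegaebbegab$hh  h
    4  b$hhafegaebbega  a
    5  bbegab$hhafegae  e
    6  begab$hhafegaeb  b
    7  ebbegab$hhafega  a
    8  egab$hhafegaebb  b
    9  egaebbegab$hhaf  f
   10  fegaebbegab$hha  a
   11  gab$hhafegaebbe  e
   12  gaebbegab$hhafe  e
   13  hafegaebbegab$h  h
   14  hhafegaebbegab$  $

bgghaebabfaeeh$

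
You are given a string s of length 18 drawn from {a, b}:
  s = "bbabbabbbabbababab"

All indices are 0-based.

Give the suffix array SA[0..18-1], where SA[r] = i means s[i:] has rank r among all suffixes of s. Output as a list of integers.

rank | idx | suffix
   0 |  16 | ab
   1 |  14 | abab
   2 |  12 | ababab
   3 |   9 | abbababab
   4 |   2 | abbabbbabbababab
   5 |   5 | abbbabbababab
   6 |  17 | b
   7 |  15 | bab
   8 |  13 | babab
   9 |  11 | bababab
  10 |   8 | babbababab
  11 |   1 | babbabbbabbababab
  12 |   4 | babbbabbababab
  13 |  10 | bbababab
  14 |   7 | bbabbababab
  15 |   0 | bbabbabbbabbababab
  16 |   3 | bbabbbabbababab
  17 |   6 | bbbabbababab

[16, 14, 12, 9, 2, 5, 17, 15, 13, 11, 8, 1, 4, 10, 7, 0, 3, 6]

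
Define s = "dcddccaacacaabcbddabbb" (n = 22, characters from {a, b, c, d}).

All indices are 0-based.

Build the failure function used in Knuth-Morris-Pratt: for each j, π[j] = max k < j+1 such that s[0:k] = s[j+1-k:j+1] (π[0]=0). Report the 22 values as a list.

[0, 0, 1, 1, 2, 0, 0, 0, 0, 0, 0, 0, 0, 0, 0, 0, 1, 1, 0, 0, 0, 0]

π[0] = 0
j=1 s[j]='c': π[1]=0 (border '')
j=2 s[j]='d': π[2]=1 (border 'd')
j=3 s[j]='d': k: 1→0; π[3]=1 (border 'd')
j=4 s[j]='c': π[4]=2 (border 'dc')
j=5 s[j]='c': k: 2→0; π[5]=0 (border '')
j=6 s[j]='a': π[6]=0 (border '')
j=7 s[j]='a': π[7]=0 (border '')
j=8 s[j]='c': π[8]=0 (border '')
j=9 s[j]='a': π[9]=0 (border '')
j=10 s[j]='c': π[10]=0 (border '')
j=11 s[j]='a': π[11]=0 (border '')
j=12 s[j]='a': π[12]=0 (border '')
j=13 s[j]='b': π[13]=0 (border '')
j=14 s[j]='c': π[14]=0 (border '')
j=15 s[j]='b': π[15]=0 (border '')
j=16 s[j]='d': π[16]=1 (border 'd')
j=17 s[j]='d': k: 1→0; π[17]=1 (border 'd')
j=18 s[j]='a': k: 1→0; π[18]=0 (border '')
j=19 s[j]='b': π[19]=0 (border '')
j=20 s[j]='b': π[20]=0 (border '')
j=21 s[j]='b': π[21]=0 (border '')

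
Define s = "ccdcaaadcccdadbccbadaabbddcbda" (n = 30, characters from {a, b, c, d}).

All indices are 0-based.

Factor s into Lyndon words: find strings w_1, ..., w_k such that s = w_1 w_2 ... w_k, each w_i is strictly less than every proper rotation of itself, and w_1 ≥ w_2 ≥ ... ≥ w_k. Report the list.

["ccd", "c", "aaadcccdadbccbadaabbddcbd", "a"]

emit factor 1: 'ccd' (i=0, period=3)
emit factor 2: 'c' (i=3, period=1)
emit factor 3: 'aaadcccdadbccbadaabbddcbd' (i=4, period=25)
emit factor 4: 'a' (i=29, period=1)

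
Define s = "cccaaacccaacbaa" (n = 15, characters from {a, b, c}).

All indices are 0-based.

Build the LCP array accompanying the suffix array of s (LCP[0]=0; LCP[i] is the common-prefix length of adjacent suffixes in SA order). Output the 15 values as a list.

rank→(start, suffix):
  0 → (14, 'a')
  1 → (13, 'aa')
  2 → (3, 'aaacccaacbaa')
  3 → (9, 'aacbaa')
  4 → (4, 'aacccaacbaa')
  5 → (10, 'acbaa')
  6 → (5, 'acccaacbaa')
  7 → (12, 'baa')
  8 → (2, 'caaacccaacbaa')
  9 → (8, 'caacbaa')
  10 → (11, 'cbaa')
  11 → (1, 'ccaaacccaacbaa')
  12 → (7, 'ccaacbaa')
  13 → (0, 'cccaaacccaacbaa')
  14 → (6, 'cccaacbaa')

SA = [14, 13, 3, 9, 4, 10, 5, 12, 2, 8, 11, 1, 7, 0, 6]
[i] adj suffixes → lcp
  [1] 14/13 → 1 ('a')
  [2] 13/3 → 2 ('aa')
  [3] 3/9 → 2 ('aa')
  [4] 9/4 → 3 ('aac')
  [5] 4/10 → 1 ('a')
  [6] 10/5 → 2 ('ac')
  [7] 5/12 → 0 ('')
  [8] 12/2 → 0 ('')
  [9] 2/8 → 3 ('caa')
  [10] 8/11 → 1 ('c')
  [11] 11/1 → 1 ('c')
  [12] 1/7 → 4 ('ccaa')
  [13] 7/0 → 2 ('cc')
  [14] 0/6 → 5 ('cccaa')

[0, 1, 2, 2, 3, 1, 2, 0, 0, 3, 1, 1, 4, 2, 5]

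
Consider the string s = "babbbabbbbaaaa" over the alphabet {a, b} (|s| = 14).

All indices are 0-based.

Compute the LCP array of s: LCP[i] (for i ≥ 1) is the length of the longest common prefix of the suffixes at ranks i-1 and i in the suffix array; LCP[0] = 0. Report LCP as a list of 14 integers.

[0, 1, 2, 3, 1, 4, 0, 2, 5, 1, 3, 2, 4, 3]

sorted suffixes:
  #0 SA[0]=13  'a'
  #1 SA[1]=12  'aa'
  #2 SA[2]=11  'aaa'
  #3 SA[3]=10  'aaaa'
  #4 SA[4]=1  'abbbabbbbaaaa'
  #5 SA[5]=5  'abbbbaaaa'
  #6 SA[6]=9  'baaaa'
  #7 SA[7]=0  'babbbabbbbaaaa'
  #8 SA[8]=4  'babbbbaaaa'
  #9 SA[9]=8  'bbaaaa'
  #10 SA[10]=3  'bbabbbbaaaa'
  #11 SA[11]=7  'bbbaaaa'
  #12 SA[12]=2  'bbbabbbbaaaa'
  #13 SA[13]=6  'bbbbaaaa'

SA = [13, 12, 11, 10, 1, 5, 9, 0, 4, 8, 3, 7, 2, 6]
[i] adj suffixes → lcp
  [1] 13/12 → 1 ('a')
  [2] 12/11 → 2 ('aa')
  [3] 11/10 → 3 ('aaa')
  [4] 10/1 → 1 ('a')
  [5] 1/5 → 4 ('abbb')
  [6] 5/9 → 0 ('')
  [7] 9/0 → 2 ('ba')
  [8] 0/4 → 5 ('babbb')
  [9] 4/8 → 1 ('b')
  [10] 8/3 → 3 ('bba')
  [11] 3/7 → 2 ('bb')
  [12] 7/2 → 4 ('bbba')
  [13] 2/6 → 3 ('bbb')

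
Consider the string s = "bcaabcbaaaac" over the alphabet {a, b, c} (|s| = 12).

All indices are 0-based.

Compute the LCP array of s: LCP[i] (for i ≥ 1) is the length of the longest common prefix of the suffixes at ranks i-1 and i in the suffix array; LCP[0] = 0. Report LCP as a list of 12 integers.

rank→(start, suffix):
  0 → (7, 'aaaac')
  1 → (8, 'aaac')
  2 → (2, 'aabcbaaaac')
  3 → (9, 'aac')
  4 → (3, 'abcbaaaac')
  5 → (10, 'ac')
  6 → (6, 'baaaac')
  7 → (0, 'bcaabcbaaaac')
  8 → (4, 'bcbaaaac')
  9 → (11, 'c')
  10 → (1, 'caabcbaaaac')
  11 → (5, 'cbaaaac')

SA = [7, 8, 2, 9, 3, 10, 6, 0, 4, 11, 1, 5]
i: (SA[i-1],SA[i]) lcp shared
  1: (7,8) 3 'aaa'
  2: (8,2) 2 'aa'
  3: (2,9) 2 'aa'
  4: (9,3) 1 'a'
  5: (3,10) 1 'a'
  6: (10,6) 0 ''
  7: (6,0) 1 'b'
  8: (0,4) 2 'bc'
  9: (4,11) 0 ''
  10: (11,1) 1 'c'
  11: (1,5) 1 'c'

[0, 3, 2, 2, 1, 1, 0, 1, 2, 0, 1, 1]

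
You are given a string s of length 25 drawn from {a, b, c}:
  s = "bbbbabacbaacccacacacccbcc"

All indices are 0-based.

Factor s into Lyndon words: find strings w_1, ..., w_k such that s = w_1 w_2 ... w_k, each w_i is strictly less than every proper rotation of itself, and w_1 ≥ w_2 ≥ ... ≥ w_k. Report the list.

emit factor 1: 'b' (i=0, period=1)
emit factor 2: 'b' (i=1, period=1)
emit factor 3: 'b' (i=2, period=1)
emit factor 4: 'b' (i=3, period=1)
emit factor 5: 'abacb' (i=4, period=5)
emit factor 6: 'aacccacacacccbcc' (i=9, period=16)

["b", "b", "b", "b", "abacb", "aacccacacacccbcc"]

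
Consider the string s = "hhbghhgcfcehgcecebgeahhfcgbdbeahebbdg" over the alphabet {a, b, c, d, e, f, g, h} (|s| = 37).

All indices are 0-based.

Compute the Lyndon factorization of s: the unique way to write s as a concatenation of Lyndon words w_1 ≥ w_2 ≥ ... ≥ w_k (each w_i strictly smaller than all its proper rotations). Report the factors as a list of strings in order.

["h", "h", "bghhgcfcehgcece", "bge", "ahhfcgbdbe", "ahebbdg"]

emit factor 1: 'h' (i=0, period=1)
emit factor 2: 'h' (i=1, period=1)
emit factor 3: 'bghhgcfcehgcece' (i=2, period=15)
emit factor 4: 'bge' (i=17, period=3)
emit factor 5: 'ahhfcgbdbe' (i=20, period=10)
emit factor 6: 'ahebbdg' (i=30, period=7)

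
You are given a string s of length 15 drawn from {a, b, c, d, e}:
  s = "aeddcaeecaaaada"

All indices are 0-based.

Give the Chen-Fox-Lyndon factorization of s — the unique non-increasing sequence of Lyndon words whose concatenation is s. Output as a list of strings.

["aeddcaeec", "aaaad", "a"]

emit factor 1: 'aeddcaeec' (i=0, period=9)
emit factor 2: 'aaaad' (i=9, period=5)
emit factor 3: 'a' (i=14, period=1)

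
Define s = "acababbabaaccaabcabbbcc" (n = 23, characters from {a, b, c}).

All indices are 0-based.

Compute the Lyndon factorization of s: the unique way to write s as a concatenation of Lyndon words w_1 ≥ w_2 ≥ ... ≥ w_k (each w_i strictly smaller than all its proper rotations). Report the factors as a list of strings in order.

["ac", "ababb", "ab", "aacc", "aabcabbbcc"]

emit factor 1: 'ac' (i=0, period=2)
emit factor 2: 'ababb' (i=2, period=5)
emit factor 3: 'ab' (i=7, period=2)
emit factor 4: 'aacc' (i=9, period=4)
emit factor 5: 'aabcabbbcc' (i=13, period=10)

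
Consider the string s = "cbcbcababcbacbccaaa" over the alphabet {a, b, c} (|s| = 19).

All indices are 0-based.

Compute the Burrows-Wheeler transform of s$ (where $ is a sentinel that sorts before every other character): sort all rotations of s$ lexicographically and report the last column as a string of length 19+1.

rank  rotation              last
    0  $cbcbcababcbacbccaaa  a
    1  a$cbcbcababcbacbccaa  a
    2  aa$cbcbcababcbacbcca  a
    3  aaa$cbcbcababcbacbcc  c
    4  ababcbacbccaaa$cbcbc  c
    5  abcbacbccaaa$cbcbcab  b
    6  acbccaaa$cbcbcababcb  b
    7  babcbacbccaaa$cbcbca  a
    8  bacbccaaa$cbcbcababc  c
    9  bcababcbacbccaaa$cbc  c
   10  bcbacbccaaa$cbcbcaba  a
   11  bcbcababcbacbccaaa$c  c
   12  bccaaa$cbcbcababcbac  c
   13  caaa$cbcbcababcbacbc  c
   14  cababcbacbccaaa$cbcb  b
   15  cbacbccaaa$cbcbcabab  b
   16  cbcababcbacbccaaa$cb  b
   17  cbcbcababcbacbccaaa$  $
   18  cbccaaa$cbcbcababcba  a
   19  ccaaa$cbcbcababcbacb  b

aaaccbbaccacccbbb$ab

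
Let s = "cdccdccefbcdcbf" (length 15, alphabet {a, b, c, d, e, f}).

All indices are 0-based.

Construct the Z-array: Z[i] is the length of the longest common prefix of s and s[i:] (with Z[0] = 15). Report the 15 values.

[15, 0, 1, 4, 0, 1, 1, 0, 0, 0, 3, 0, 1, 0, 0]

Z[0]=15
i=1: outside box; Z[1]=0
i=2: outside box; Z[2]=1 grow→box=[2,3)
i=3: outside box; Z[3]=4 grow→box=[3,7)
i=4: min(r-i=3, Z[1]=0)=0; Z[4]=0
i=5: min(r-i=2, Z[2]=1)=1; Z[5]=1
i=6: min(r-i=1, Z[3]=4)=1; Z[6]=1
i=7: outside box; Z[7]=0
i=8: outside box; Z[8]=0
i=9: outside box; Z[9]=0
i=10: outside box; Z[10]=3 grow→box=[10,13)
i=11: min(r-i=2, Z[1]=0)=0; Z[11]=0
i=12: min(r-i=1, Z[2]=1)=1; Z[12]=1
i=13: outside box; Z[13]=0
i=14: outside box; Z[14]=0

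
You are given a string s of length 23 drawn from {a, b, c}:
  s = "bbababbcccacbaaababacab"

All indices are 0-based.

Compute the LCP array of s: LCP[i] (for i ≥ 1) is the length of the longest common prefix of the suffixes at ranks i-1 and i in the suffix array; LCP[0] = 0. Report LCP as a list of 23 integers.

[0, 2, 1, 2, 4, 3, 2, 1, 2, 0, 1, 2, 4, 3, 2, 1, 2, 1, 0, 2, 1, 1, 2]

rank→(start, suffix):
  0 → (13, 'aaababacab')
  1 → (14, 'aababacab')
  2 → (21, 'ab')
  3 → (15, 'ababacab')
  4 → (2, 'ababbcccacbaaababacab')
  5 → (17, 'abacab')
  6 → (4, 'abbcccacbaaababacab')
  7 → (19, 'acab')
  8 → (10, 'acbaaababacab')
  9 → (22, 'b')
  10 → (12, 'baaababacab')
  11 → (1, 'bababbcccacbaaababacab')
  12 → (16, 'babacab')
  13 → (3, 'babbcccacbaaababacab')
  14 → (18, 'bacab')
  15 → (0, 'bbababbcccacbaaababacab')
  16 → (5, 'bbcccacbaaababacab')
  17 → (6, 'bcccacbaaababacab')
  18 → (20, 'cab')
  19 → (9, 'cacbaaababacab')
  20 → (11, 'cbaaababacab')
  21 → (8, 'ccacbaaababacab')
  22 → (7, 'cccacbaaababacab')

SA = [13, 14, 21, 15, 2, 17, 4, 19, 10, 22, 12, 1, 16, 3, 18, 0, 5, 6, 20, 9, 11, 8, 7]
i: (SA[i-1],SA[i]) lcp shared
  1: (13,14) 2 'aa'
  2: (14,21) 1 'a'
  3: (21,15) 2 'ab'
  4: (15,2) 4 'abab'
  5: (2,17) 3 'aba'
  6: (17,4) 2 'ab'
  7: (4,19) 1 'a'
  8: (19,10) 2 'ac'
  9: (10,22) 0 ''
  10: (22,12) 1 'b'
  11: (12,1) 2 'ba'
  12: (1,16) 4 'baba'
  13: (16,3) 3 'bab'
  14: (3,18) 2 'ba'
  15: (18,0) 1 'b'
  16: (0,5) 2 'bb'
  17: (5,6) 1 'b'
  18: (6,20) 0 ''
  19: (20,9) 2 'ca'
  20: (9,11) 1 'c'
  21: (11,8) 1 'c'
  22: (8,7) 2 'cc'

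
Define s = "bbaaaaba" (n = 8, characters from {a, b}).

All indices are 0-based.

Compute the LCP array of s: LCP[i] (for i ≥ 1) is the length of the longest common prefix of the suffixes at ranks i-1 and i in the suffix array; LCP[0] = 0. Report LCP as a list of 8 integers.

[0, 1, 3, 2, 1, 0, 2, 1]

sorted suffixes:
  #0 SA[0]=7  'a'
  #1 SA[1]=2  'aaaaba'
  #2 SA[2]=3  'aaaba'
  #3 SA[3]=4  'aaba'
  #4 SA[4]=5  'aba'
  #5 SA[5]=6  'ba'
  #6 SA[6]=1  'baaaaba'
  #7 SA[7]=0  'bbaaaaba'

SA = [7, 2, 3, 4, 5, 6, 1, 0]
rank  pair      lcp
   1  s[7:],s[2:]  1  'a'
   2  s[2:],s[3:]  3  'aaa'
   3  s[3:],s[4:]  2  'aa'
   4  s[4:],s[5:]  1  'a'
   5  s[5:],s[6:]  0  ''
   6  s[6:],s[1:]  2  'ba'
   7  s[1:],s[0:]  1  'b'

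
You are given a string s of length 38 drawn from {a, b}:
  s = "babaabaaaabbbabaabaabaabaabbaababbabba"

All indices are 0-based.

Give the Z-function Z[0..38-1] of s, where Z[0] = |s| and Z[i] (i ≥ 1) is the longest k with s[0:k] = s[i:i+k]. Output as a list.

Z[0]=38
i=1: i≥r, start 0; Z[1]=0
i=2: i≥r, start 0; Z[2]=2 extend→box=[2,4)
i=3: min(r-i=1, Z[1]=0)=0; Z[3]=0
i=4: i≥r, start 0; Z[4]=0
i=5: i≥r, start 0; Z[5]=2 extend→box=[5,7)
i=6: min(r-i=1, Z[1]=0)=0; Z[6]=0
i=7: i≥r, start 0; Z[7]=0
i=8: i≥r, start 0; Z[8]=0
i=9: i≥r, start 0; Z[9]=0
i=10: i≥r, start 0; Z[10]=1 extend→box=[10,11)
i=11: i≥r, start 0; Z[11]=1 extend→box=[11,12)
i=12: i≥r, start 0; Z[12]=8 extend→box=[12,20)
i=13: min(r-i=7, Z[1]=0)=0; Z[13]=0
i=14: min(r-i=6, Z[2]=2)=2; Z[14]=2
i=15: min(r-i=5, Z[3]=0)=0; Z[15]=0
i=16: min(r-i=4, Z[4]=0)=0; Z[16]=0
i=17: min(r-i=3, Z[5]=2)=2; Z[17]=2
i=18: min(r-i=2, Z[6]=0)=0; Z[18]=0
i=19: min(r-i=1, Z[7]=0)=0; Z[19]=0
i=20: i≥r, start 0; Z[20]=2 extend→box=[20,22)
i=21: min(r-i=1, Z[1]=0)=0; Z[21]=0
i=22: i≥r, start 0; Z[22]=0
i=23: i≥r, start 0; Z[23]=2 extend→box=[23,25)
i=24: min(r-i=1, Z[1]=0)=0; Z[24]=0
i=25: i≥r, start 0; Z[25]=0
i=26: i≥r, start 0; Z[26]=1 extend→box=[26,27)
i=27: i≥r, start 0; Z[27]=2 extend→box=[27,29)
i=28: min(r-i=1, Z[1]=0)=0; Z[28]=0
i=29: i≥r, start 0; Z[29]=0
i=30: i≥r, start 0; Z[30]=3 extend→box=[30,33)
i=31: min(r-i=2, Z[1]=0)=0; Z[31]=0
i=32: min(r-i=1, Z[2]=2)=1; Z[32]=1
i=33: i≥r, start 0; Z[33]=3 extend→box=[33,36)
i=34: min(r-i=2, Z[1]=0)=0; Z[34]=0
i=35: min(r-i=1, Z[2]=2)=1; Z[35]=1
i=36: i≥r, start 0; Z[36]=2 extend→box=[36,38)
i=37: min(r-i=1, Z[1]=0)=0; Z[37]=0

[38, 0, 2, 0, 0, 2, 0, 0, 0, 0, 1, 1, 8, 0, 2, 0, 0, 2, 0, 0, 2, 0, 0, 2, 0, 0, 1, 2, 0, 0, 3, 0, 1, 3, 0, 1, 2, 0]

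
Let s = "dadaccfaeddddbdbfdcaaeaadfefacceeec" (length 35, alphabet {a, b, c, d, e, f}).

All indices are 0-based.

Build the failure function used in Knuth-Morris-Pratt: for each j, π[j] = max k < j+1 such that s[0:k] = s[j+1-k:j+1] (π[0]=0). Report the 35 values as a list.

[0, 0, 1, 2, 0, 0, 0, 0, 0, 1, 1, 1, 1, 0, 1, 0, 0, 1, 0, 0, 0, 0, 0, 0, 1, 0, 0, 0, 0, 0, 0, 0, 0, 0, 0]

π[0] = 0
j=1 s[j]='a': π[1]=0 (border '')
j=2 s[j]='d': π[2]=1 (border 'd')
j=3 s[j]='a': π[3]=2 (border 'da')
j=4 s[j]='c': k: 2→0; π[4]=0 (border '')
j=5 s[j]='c': π[5]=0 (border '')
j=6 s[j]='f': π[6]=0 (border '')
j=7 s[j]='a': π[7]=0 (border '')
j=8 s[j]='e': π[8]=0 (border '')
j=9 s[j]='d': π[9]=1 (border 'd')
j=10 s[j]='d': k: 1→0; π[10]=1 (border 'd')
j=11 s[j]='d': k: 1→0; π[11]=1 (border 'd')
j=12 s[j]='d': k: 1→0; π[12]=1 (border 'd')
j=13 s[j]='b': k: 1→0; π[13]=0 (border '')
j=14 s[j]='d': π[14]=1 (border 'd')
j=15 s[j]='b': k: 1→0; π[15]=0 (border '')
j=16 s[j]='f': π[16]=0 (border '')
j=17 s[j]='d': π[17]=1 (border 'd')
j=18 s[j]='c': k: 1→0; π[18]=0 (border '')
j=19 s[j]='a': π[19]=0 (border '')
j=20 s[j]='a': π[20]=0 (border '')
j=21 s[j]='e': π[21]=0 (border '')
j=22 s[j]='a': π[22]=0 (border '')
j=23 s[j]='a': π[23]=0 (border '')
j=24 s[j]='d': π[24]=1 (border 'd')
j=25 s[j]='f': k: 1→0; π[25]=0 (border '')
j=26 s[j]='e': π[26]=0 (border '')
j=27 s[j]='f': π[27]=0 (border '')
j=28 s[j]='a': π[28]=0 (border '')
j=29 s[j]='c': π[29]=0 (border '')
j=30 s[j]='c': π[30]=0 (border '')
j=31 s[j]='e': π[31]=0 (border '')
j=32 s[j]='e': π[32]=0 (border '')
j=33 s[j]='e': π[33]=0 (border '')
j=34 s[j]='c': π[34]=0 (border '')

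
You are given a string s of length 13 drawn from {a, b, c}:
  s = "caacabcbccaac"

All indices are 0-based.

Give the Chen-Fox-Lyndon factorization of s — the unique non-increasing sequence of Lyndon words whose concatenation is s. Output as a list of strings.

emit factor 1: 'c' (i=0, period=1)
emit factor 2: 'aacabcbcc' (i=1, period=9)
emit factor 3: 'aac' (i=10, period=3)

["c", "aacabcbcc", "aac"]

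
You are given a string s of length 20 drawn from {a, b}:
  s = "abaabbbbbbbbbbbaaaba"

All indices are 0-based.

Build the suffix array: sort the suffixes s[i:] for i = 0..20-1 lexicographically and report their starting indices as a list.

sorted suffixes:
  #0 SA[0]=19  'a'
  #1 SA[1]=15  'aaaba'
  #2 SA[2]=16  'aaba'
  #3 SA[3]=2  'aabbbbbbbbbbbaaaba'
  #4 SA[4]=17  'aba'
  #5 SA[5]=0  'abaabbbbbbbbbbbaaaba'
  #6 SA[6]=3  'abbbbbbbbbbbaaaba'
  #7 SA[7]=18  'ba'
  #8 SA[8]=14  'baaaba'
  #9 SA[9]=1  'baabbbbbbbbbbbaaaba'
  #10 SA[10]=13  'bbaaaba'
  #11 SA[11]=12  'bbbaaaba'
  #12 SA[12]=11  'bbbbaaaba'
  #13 SA[13]=10  'bbbbbaaaba'
  #14 SA[14]=9  'bbbbbbaaaba'
  #15 SA[15]=8  'bbbbbbbaaaba'
  #16 SA[16]=7  'bbbbbbbbaaaba'
  #17 SA[17]=6  'bbbbbbbbbaaaba'
  #18 SA[18]=5  'bbbbbbbbbbaaaba'
  #19 SA[19]=4  'bbbbbbbbbbbaaaba'

[19, 15, 16, 2, 17, 0, 3, 18, 14, 1, 13, 12, 11, 10, 9, 8, 7, 6, 5, 4]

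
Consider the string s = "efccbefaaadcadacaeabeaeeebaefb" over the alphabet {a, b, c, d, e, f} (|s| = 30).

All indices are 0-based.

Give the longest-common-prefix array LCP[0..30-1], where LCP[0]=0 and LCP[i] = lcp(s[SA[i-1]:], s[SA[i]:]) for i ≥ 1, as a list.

rank | idx | suffix
   0 |   7 | aaadcadacaeabeaeeebaefb
   1 |   8 | aadcadacaeabeaeeebaefb
   2 |  18 | abeaeeebaefb
   3 |  14 | acaeabeaeeebaefb
   4 |  12 | adacaeabeaeeebaefb
   5 |   9 | adcadacaeabeaeeebaefb
   6 |  16 | aeabeaeeebaefb
   7 |  21 | aeeebaefb
   8 |  26 | aefb
   9 |  29 | b
  10 |  25 | baefb
  11 |  19 | beaeeebaefb
  12 |   4 | befaaadcadacaeabeaeeebaefb
  13 |  11 | cadacaeabeaeeebaefb
  14 |  15 | caeabeaeeebaefb
  15 |   3 | cbefaaadcadacaeabeaeeebaefb
  16 |   2 | ccbefaaadcadacaeabeaeeebaefb
  17 |  13 | dacaeabeaeeebaefb
  18 |  10 | dcadacaeabeaeeebaefb
  19 |  17 | eabeaeeebaefb
  20 |  20 | eaeeebaefb
  21 |  24 | ebaefb
  22 |  23 | eebaefb
  23 |  22 | eeebaefb
  24 |   5 | efaaadcadacaeabeaeeebaefb
  25 |  27 | efb
  26 |   0 | efccbefaaadcadacaeabeaeeebaefb
  27 |   6 | faaadcadacaeabeaeeebaefb
  28 |  28 | fb
  29 |   1 | fccbefaaadcadacaeabeaeeebaefb

SA = [7, 8, 18, 14, 12, 9, 16, 21, 26, 29, 25, 19, 4, 11, 15, 3, 2, 13, 10, 17, 20, 24, 23, 22, 5, 27, 0, 6, 28, 1]
[i] adj suffixes → lcp
  [1] 7/8 → 2 ('aa')
  [2] 8/18 → 1 ('a')
  [3] 18/14 → 1 ('a')
  [4] 14/12 → 1 ('a')
  [5] 12/9 → 2 ('ad')
  [6] 9/16 → 1 ('a')
  [7] 16/21 → 2 ('ae')
  [8] 21/26 → 2 ('ae')
  [9] 26/29 → 0 ('')
  [10] 29/25 → 1 ('b')
  [11] 25/19 → 1 ('b')
  [12] 19/4 → 2 ('be')
  [13] 4/11 → 0 ('')
  [14] 11/15 → 2 ('ca')
  [15] 15/3 → 1 ('c')
  [16] 3/2 → 1 ('c')
  [17] 2/13 → 0 ('')
  [18] 13/10 → 1 ('d')
  [19] 10/17 → 0 ('')
  [20] 17/20 → 2 ('ea')
  [21] 20/24 → 1 ('e')
  [22] 24/23 → 1 ('e')
  [23] 23/22 → 2 ('ee')
  [24] 22/5 → 1 ('e')
  [25] 5/27 → 2 ('ef')
  [26] 27/0 → 2 ('ef')
  [27] 0/6 → 0 ('')
  [28] 6/28 → 1 ('f')
  [29] 28/1 → 1 ('f')

[0, 2, 1, 1, 1, 2, 1, 2, 2, 0, 1, 1, 2, 0, 2, 1, 1, 0, 1, 0, 2, 1, 1, 2, 1, 2, 2, 0, 1, 1]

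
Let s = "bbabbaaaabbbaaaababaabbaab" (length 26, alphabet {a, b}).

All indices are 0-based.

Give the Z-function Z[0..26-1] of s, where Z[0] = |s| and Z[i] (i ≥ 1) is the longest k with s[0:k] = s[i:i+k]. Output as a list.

[26, 1, 0, 3, 1, 0, 0, 0, 0, 2, 3, 1, 0, 0, 0, 0, 1, 0, 1, 0, 0, 3, 1, 0, 0, 1]

Z[0]=26
i=1: fresh scan; Z[1]=1 scan→box=[1,2)
i=2: fresh scan; Z[2]=0
i=3: fresh scan; Z[3]=3 scan→box=[3,6)
i=4: min(r-i=2, Z[1]=1)=1; Z[4]=1
i=5: min(r-i=1, Z[2]=0)=0; Z[5]=0
i=6: fresh scan; Z[6]=0
i=7: fresh scan; Z[7]=0
i=8: fresh scan; Z[8]=0
i=9: fresh scan; Z[9]=2 scan→box=[9,11)
i=10: min(r-i=1, Z[1]=1)=1; Z[10]=3 scan→box=[10,13)
i=11: min(r-i=2, Z[1]=1)=1; Z[11]=1
i=12: min(r-i=1, Z[2]=0)=0; Z[12]=0
i=13: fresh scan; Z[13]=0
i=14: fresh scan; Z[14]=0
i=15: fresh scan; Z[15]=0
i=16: fresh scan; Z[16]=1 scan→box=[16,17)
i=17: fresh scan; Z[17]=0
i=18: fresh scan; Z[18]=1 scan→box=[18,19)
i=19: fresh scan; Z[19]=0
i=20: fresh scan; Z[20]=0
i=21: fresh scan; Z[21]=3 scan→box=[21,24)
i=22: min(r-i=2, Z[1]=1)=1; Z[22]=1
i=23: min(r-i=1, Z[2]=0)=0; Z[23]=0
i=24: fresh scan; Z[24]=0
i=25: fresh scan; Z[25]=1 scan→box=[25,26)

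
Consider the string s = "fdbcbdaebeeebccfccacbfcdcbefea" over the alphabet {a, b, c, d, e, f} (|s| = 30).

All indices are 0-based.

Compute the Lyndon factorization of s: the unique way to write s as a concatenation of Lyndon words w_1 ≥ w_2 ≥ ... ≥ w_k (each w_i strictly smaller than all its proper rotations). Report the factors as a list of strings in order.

["f", "d", "bcbd", "aebeeebccfcc", "acbfcdcbefe", "a"]

emit factor 1: 'f' (i=0, period=1)
emit factor 2: 'd' (i=1, period=1)
emit factor 3: 'bcbd' (i=2, period=4)
emit factor 4: 'aebeeebccfcc' (i=6, period=12)
emit factor 5: 'acbfcdcbefe' (i=18, period=11)
emit factor 6: 'a' (i=29, period=1)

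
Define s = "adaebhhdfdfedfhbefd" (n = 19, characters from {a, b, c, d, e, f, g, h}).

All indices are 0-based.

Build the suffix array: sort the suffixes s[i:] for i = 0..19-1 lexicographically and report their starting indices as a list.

rank | idx | suffix
   0 |   0 | adaebhhdfdfedfhbefd
   1 |   2 | aebhhdfdfedfhbefd
   2 |  15 | befd
   3 |   4 | bhhdfdfedfhbefd
   4 |  18 | d
   5 |   1 | daebhhdfdfedfhbefd
   6 |   7 | dfdfedfhbefd
   7 |   9 | dfedfhbefd
   8 |  12 | dfhbefd
   9 |   3 | ebhhdfdfedfhbefd
  10 |  11 | edfhbefd
  11 |  16 | efd
  12 |  17 | fd
  13 |   8 | fdfedfhbefd
  14 |  10 | fedfhbefd
  15 |  13 | fhbefd
  16 |  14 | hbefd
  17 |   6 | hdfdfedfhbefd
  18 |   5 | hhdfdfedfhbefd

[0, 2, 15, 4, 18, 1, 7, 9, 12, 3, 11, 16, 17, 8, 10, 13, 14, 6, 5]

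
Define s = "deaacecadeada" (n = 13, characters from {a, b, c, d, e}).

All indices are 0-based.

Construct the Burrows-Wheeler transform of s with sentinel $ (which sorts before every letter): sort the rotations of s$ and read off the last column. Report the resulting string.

rank  rotation        last
    0  $deaacecadeada  a
    1  a$deaacecadead  d
    2  aacecadeada$de  e
    3  acecadeada$dea  a
    4  ada$deaacecade  e
    5  adeada$deaacec  c
    6  cadeada$deaace  e
    7  cecadeada$deaa  a
    8  da$deaacecadea  a
    9  deaacecadeada$  $
   10  deada$deaaceca  a
   11  eaacecadeada$d  d
   12  eada$deaacecad  d
   13  ecadeada$deaac  c

adeaeceaa$addc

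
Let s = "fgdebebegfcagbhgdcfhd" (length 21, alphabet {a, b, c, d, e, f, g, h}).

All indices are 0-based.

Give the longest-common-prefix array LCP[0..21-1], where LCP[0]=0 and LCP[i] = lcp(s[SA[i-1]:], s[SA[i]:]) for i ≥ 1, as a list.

rank | idx | suffix
   0 |  11 | agbhgdcfhd
   1 |   4 | bebegfcagbhgdcfhd
   2 |   6 | begfcagbhgdcfhd
   3 |  13 | bhgdcfhd
   4 |  10 | cagbhgdcfhd
   5 |  17 | cfhd
   6 |  20 | d
   7 |  16 | dcfhd
   8 |   2 | debebegfcagbhgdcfhd
   9 |   3 | ebebegfcagbhgdcfhd
  10 |   5 | ebegfcagbhgdcfhd
  11 |   7 | egfcagbhgdcfhd
  12 |   9 | fcagbhgdcfhd
  13 |   0 | fgdebebegfcagbhgdcfhd
  14 |  18 | fhd
  15 |  12 | gbhgdcfhd
  16 |  15 | gdcfhd
  17 |   1 | gdebebegfcagbhgdcfhd
  18 |   8 | gfcagbhgdcfhd
  19 |  19 | hd
  20 |  14 | hgdcfhd

SA = [11, 4, 6, 13, 10, 17, 20, 16, 2, 3, 5, 7, 9, 0, 18, 12, 15, 1, 8, 19, 14]
i: (SA[i-1],SA[i]) lcp shared
  1: (11,4) 0 ''
  2: (4,6) 2 'be'
  3: (6,13) 1 'b'
  4: (13,10) 0 ''
  5: (10,17) 1 'c'
  6: (17,20) 0 ''
  7: (20,16) 1 'd'
  8: (16,2) 1 'd'
  9: (2,3) 0 ''
  10: (3,5) 3 'ebe'
  11: (5,7) 1 'e'
  12: (7,9) 0 ''
  13: (9,0) 1 'f'
  14: (0,18) 1 'f'
  15: (18,12) 0 ''
  16: (12,15) 1 'g'
  17: (15,1) 2 'gd'
  18: (1,8) 1 'g'
  19: (8,19) 0 ''
  20: (19,14) 1 'h'

[0, 0, 2, 1, 0, 1, 0, 1, 1, 0, 3, 1, 0, 1, 1, 0, 1, 2, 1, 0, 1]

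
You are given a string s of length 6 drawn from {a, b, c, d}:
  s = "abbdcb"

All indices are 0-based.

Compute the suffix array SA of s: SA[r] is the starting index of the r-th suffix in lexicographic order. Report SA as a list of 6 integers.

sorted suffixes:
  #0 SA[0]=0  'abbdcb'
  #1 SA[1]=5  'b'
  #2 SA[2]=1  'bbdcb'
  #3 SA[3]=2  'bdcb'
  #4 SA[4]=4  'cb'
  #5 SA[5]=3  'dcb'

[0, 5, 1, 2, 4, 3]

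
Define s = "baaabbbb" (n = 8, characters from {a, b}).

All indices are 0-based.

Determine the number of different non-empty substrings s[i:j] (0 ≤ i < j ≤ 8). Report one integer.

26

sorted suffixes:
  #0 SA[0]=1  'aaabbbb'
  #1 SA[1]=2  'aabbbb'
  #2 SA[2]=3  'abbbb'
  #3 SA[3]=7  'b'
  #4 SA[4]=0  'baaabbbb'
  #5 SA[5]=6  'bb'
  #6 SA[6]=5  'bbb'
  #7 SA[7]=4  'bbbb'

SA = [1, 2, 3, 7, 0, 6, 5, 4]
rank  pair      lcp
   1  s[1:],s[2:]  2  'aa'
   2  s[2:],s[3:]  1  'a'
   3  s[3:],s[7:]  0  ''
   4  s[7:],s[0:]  1  'b'
   5  s[0:],s[6:]  1  'b'
   6  s[6:],s[5:]  2  'bb'
   7  s[5:],s[4:]  3  'bbb'

n(n+1)/2 = 8·9/2 = 36
Σ LCP = 0 + 2 + 1 + 0 + 1 + 1 + 2 + 3 = 10
distinct = 36 − 10 = 26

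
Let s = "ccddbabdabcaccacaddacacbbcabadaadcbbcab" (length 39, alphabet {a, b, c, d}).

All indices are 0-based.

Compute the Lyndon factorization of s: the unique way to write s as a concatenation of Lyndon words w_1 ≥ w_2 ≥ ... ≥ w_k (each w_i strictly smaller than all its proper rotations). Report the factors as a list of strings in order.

["ccdd", "b", "abd", "abcaccacaddacacbbc", "abad", "aadcbbcab"]

emit factor 1: 'ccdd' (i=0, period=4)
emit factor 2: 'b' (i=4, period=1)
emit factor 3: 'abd' (i=5, period=3)
emit factor 4: 'abcaccacaddacacbbc' (i=8, period=18)
emit factor 5: 'abad' (i=26, period=4)
emit factor 6: 'aadcbbcab' (i=30, period=9)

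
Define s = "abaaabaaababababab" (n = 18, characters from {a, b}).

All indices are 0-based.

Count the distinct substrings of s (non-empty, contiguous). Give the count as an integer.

105

sorted suffixes:
  #0 SA[0]=2  'aaabaaababababab'
  #1 SA[1]=6  'aaababababab'
  #2 SA[2]=3  'aabaaababababab'
  #3 SA[3]=7  'aababababab'
  #4 SA[4]=16  'ab'
  #5 SA[5]=0  'abaaabaaababababab'
  #6 SA[6]=4  'abaaababababab'
  #7 SA[7]=14  'abab'
  #8 SA[8]=12  'ababab'
  #9 SA[9]=10  'abababab'
  #10 SA[10]=8  'ababababab'
  #11 SA[11]=17  'b'
  #12 SA[12]=1  'baaabaaababababab'
  #13 SA[13]=5  'baaababababab'
  #14 SA[14]=15  'bab'
  #15 SA[15]=13  'babab'
  #16 SA[16]=11  'bababab'
  #17 SA[17]=9  'babababab'

SA = [2, 6, 3, 7, 16, 0, 4, 14, 12, 10, 8, 17, 1, 5, 15, 13, 11, 9]
[i] adj suffixes → lcp
  [1] 2/6 → 5 ('aaaba')
  [2] 6/3 → 2 ('aa')
  [3] 3/7 → 4 ('aaba')
  [4] 7/16 → 1 ('a')
  [5] 16/0 → 2 ('ab')
  [6] 0/4 → 7 ('abaaaba')
  [7] 4/14 → 3 ('aba')
  [8] 14/12 → 4 ('abab')
  [9] 12/10 → 6 ('ababab')
  [10] 10/8 → 8 ('abababab')
  [11] 8/17 → 0 ('')
  [12] 17/1 → 1 ('b')
  [13] 1/5 → 6 ('baaaba')
  [14] 5/15 → 2 ('ba')
  [15] 15/13 → 3 ('bab')
  [16] 13/11 → 5 ('babab')
  [17] 11/9 → 7 ('bababab')

n(n+1)/2 = 18·19/2 = 171
Σ LCP = 0 + 5 + 2 + 4 + 1 + 2 + 7 + 3 + 4 + 6 + 8 + 0 + 1 + 6 + 2 + 3 + 5 + 7 = 66
distinct = 171 − 66 = 105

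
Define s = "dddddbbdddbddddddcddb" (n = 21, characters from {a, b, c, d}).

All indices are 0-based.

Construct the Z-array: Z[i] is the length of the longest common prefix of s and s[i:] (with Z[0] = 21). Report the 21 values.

[21, 4, 3, 2, 1, 0, 0, 3, 2, 1, 0, 5, 5, 4, 3, 2, 1, 0, 2, 1, 0]

Z[0]=21
i=1: fresh scan; Z[1]=4 grow→box=[1,5)
i=2: min(r-i=3, Z[1]=4)=3; Z[2]=3
i=3: min(r-i=2, Z[2]=3)=2; Z[3]=2
i=4: min(r-i=1, Z[3]=2)=1; Z[4]=1
i=5: fresh scan; Z[5]=0
i=6: fresh scan; Z[6]=0
i=7: fresh scan; Z[7]=3 grow→box=[7,10)
i=8: min(r-i=2, Z[1]=4)=2; Z[8]=2
i=9: min(r-i=1, Z[2]=3)=1; Z[9]=1
i=10: fresh scan; Z[10]=0
i=11: fresh scan; Z[11]=5 grow→box=[11,16)
i=12: min(r-i=4, Z[1]=4)=4; Z[12]=5 grow→box=[12,17)
i=13: min(r-i=4, Z[1]=4)=4; Z[13]=4
i=14: min(r-i=3, Z[2]=3)=3; Z[14]=3
i=15: min(r-i=2, Z[3]=2)=2; Z[15]=2
i=16: min(r-i=1, Z[4]=1)=1; Z[16]=1
i=17: fresh scan; Z[17]=0
i=18: fresh scan; Z[18]=2 grow→box=[18,20)
i=19: min(r-i=1, Z[1]=4)=1; Z[19]=1
i=20: fresh scan; Z[20]=0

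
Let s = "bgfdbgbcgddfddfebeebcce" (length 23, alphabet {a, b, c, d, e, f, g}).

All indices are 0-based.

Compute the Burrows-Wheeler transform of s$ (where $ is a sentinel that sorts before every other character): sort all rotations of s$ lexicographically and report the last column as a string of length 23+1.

rank  rotation                  last
    0  $bgfdbgbcgddfddfebeebcce  e
    1  bcce$bgfdbgbcgddfddfebee  e
    2  bcgddfddfebeebcce$bgfdbg  g
    3  beebcce$bgfdbgbcgddfddfe  e
    4  bgbcgddfddfebeebcce$bgfd  d
    5  bgfdbgbcgddfddfebeebcce$  $
    6  cce$bgfdbgbcgddfddfebeeb  b
    7  ce$bgfdbgbcgddfddfebeebc  c
    8  cgddfddfebeebcce$bgfdbgb  b
    9  dbgbcgddfddfebeebcce$bgf  f
   10  ddfddfebeebcce$bgfdbgbcg  g
   11  ddfebeebcce$bgfdbgbcgddf  f
   12  dfddfebeebcce$bgfdbgbcgd  d
   13  dfebeebcce$bgfdbgbcgddfd  d
   14  e$bgfdbgbcgddfddfebeebcc  c
   15  ebcce$bgfdbgbcgddfddfebe  e
   16  ebeebcce$bgfdbgbcgddfddf  f
   17  eebcce$bgfdbgbcgddfddfeb  b
   18  fdbgbcgddfddfebeebcce$bg  g
   19  fddfebeebcce$bgfdbgbcgdd  d
   20  febeebcce$bgfdbgbcgddfdd  d
   21  gbcgddfddfebeebcce$bgfdb  b
   22  gddfddfebeebcce$bgfdbgbc  c
   23  gfdbgbcgddfddfebeebcce$b  b

eeged$bcbfgfddcefbgddbcb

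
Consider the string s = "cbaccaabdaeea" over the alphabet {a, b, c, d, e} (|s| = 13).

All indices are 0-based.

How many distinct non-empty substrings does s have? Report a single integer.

83

sorted suffixes:
  #0 SA[0]=12  'a'
  #1 SA[1]=5  'aabdaeea'
  #2 SA[2]=6  'abdaeea'
  #3 SA[3]=2  'accaabdaeea'
  #4 SA[4]=9  'aeea'
  #5 SA[5]=1  'baccaabdaeea'
  #6 SA[6]=7  'bdaeea'
  #7 SA[7]=4  'caabdaeea'
  #8 SA[8]=0  'cbaccaabdaeea'
  #9 SA[9]=3  'ccaabdaeea'
  #10 SA[10]=8  'daeea'
  #11 SA[11]=11  'ea'
  #12 SA[12]=10  'eea'

SA = [12, 5, 6, 2, 9, 1, 7, 4, 0, 3, 8, 11, 10]
[i] adj suffixes → lcp
  [1] 12/5 → 1 ('a')
  [2] 5/6 → 1 ('a')
  [3] 6/2 → 1 ('a')
  [4] 2/9 → 1 ('a')
  [5] 9/1 → 0 ('')
  [6] 1/7 → 1 ('b')
  [7] 7/4 → 0 ('')
  [8] 4/0 → 1 ('c')
  [9] 0/3 → 1 ('c')
  [10] 3/8 → 0 ('')
  [11] 8/11 → 0 ('')
  [12] 11/10 → 1 ('e')

n(n+1)/2 = 13·14/2 = 91
Σ LCP = 0 + 1 + 1 + 1 + 1 + 0 + 1 + 0 + 1 + 1 + 0 + 0 + 1 = 8
distinct = 91 − 8 = 83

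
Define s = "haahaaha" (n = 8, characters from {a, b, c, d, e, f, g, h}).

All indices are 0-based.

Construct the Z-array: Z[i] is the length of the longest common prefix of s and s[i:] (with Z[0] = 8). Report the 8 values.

[8, 0, 0, 5, 0, 0, 2, 0]

Z[0]=8
i=1: outside box; Z[1]=0
i=2: outside box; Z[2]=0
i=3: outside box; Z[3]=5 extend→box=[3,8)
i=4: min(r-i=4, Z[1]=0)=0; Z[4]=0
i=5: min(r-i=3, Z[2]=0)=0; Z[5]=0
i=6: min(r-i=2, Z[3]=5)=2; Z[6]=2
i=7: min(r-i=1, Z[4]=0)=0; Z[7]=0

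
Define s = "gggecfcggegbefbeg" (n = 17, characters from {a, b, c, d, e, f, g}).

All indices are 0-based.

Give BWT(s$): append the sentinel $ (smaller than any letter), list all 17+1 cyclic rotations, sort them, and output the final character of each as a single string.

ggfefgbbgeceegggc$

rank  rotation            last
    0  $gggecfcggegbefbeg  g
    1  befbeg$gggecfcggeg  g
    2  beg$gggecfcggegbef  f
    3  cfcggegbefbeg$ggge  e
    4  cggegbefbeg$gggecf  f
    5  ecfcggegbefbeg$ggg  g
    6  efbeg$gggecfcggegb  b
    7  eg$gggecfcggegbefb  b
    8  egbefbeg$gggecfcgg  g
    9  fbeg$gggecfcggegbe  e
   10  fcggegbefbeg$gggec  c
   11  g$gggecfcggegbefbe  e
   12  gbefbeg$gggecfcgge  e
   13  gecfcggegbefbeg$gg  g
   14  gegbefbeg$gggecfcg  g
   15  ggecfcggegbefbeg$g  g
   16  ggegbefbeg$gggecfc  c
   17  gggecfcggegbefbeg$  $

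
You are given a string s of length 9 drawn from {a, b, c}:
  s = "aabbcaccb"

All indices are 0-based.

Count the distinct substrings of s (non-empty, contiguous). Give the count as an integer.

rank | idx | suffix
   0 |   0 | aabbcaccb
   1 |   1 | abbcaccb
   2 |   5 | accb
   3 |   8 | b
   4 |   2 | bbcaccb
   5 |   3 | bcaccb
   6 |   4 | caccb
   7 |   7 | cb
   8 |   6 | ccb

SA = [0, 1, 5, 8, 2, 3, 4, 7, 6]
i: (SA[i-1],SA[i]) lcp shared
  1: (0,1) 1 'a'
  2: (1,5) 1 'a'
  3: (5,8) 0 ''
  4: (8,2) 1 'b'
  5: (2,3) 1 'b'
  6: (3,4) 0 ''
  7: (4,7) 1 'c'
  8: (7,6) 1 'c'

n(n+1)/2 = 9·10/2 = 45
Σ LCP = 0 + 1 + 1 + 0 + 1 + 1 + 0 + 1 + 1 = 6
distinct = 45 − 6 = 39

39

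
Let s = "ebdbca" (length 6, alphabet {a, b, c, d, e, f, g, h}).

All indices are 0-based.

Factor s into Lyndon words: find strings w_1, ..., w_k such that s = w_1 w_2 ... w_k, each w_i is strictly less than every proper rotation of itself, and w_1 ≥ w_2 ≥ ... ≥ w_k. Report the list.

emit factor 1: 'e' (i=0, period=1)
emit factor 2: 'bd' (i=1, period=2)
emit factor 3: 'bc' (i=3, period=2)
emit factor 4: 'a' (i=5, period=1)

["e", "bd", "bc", "a"]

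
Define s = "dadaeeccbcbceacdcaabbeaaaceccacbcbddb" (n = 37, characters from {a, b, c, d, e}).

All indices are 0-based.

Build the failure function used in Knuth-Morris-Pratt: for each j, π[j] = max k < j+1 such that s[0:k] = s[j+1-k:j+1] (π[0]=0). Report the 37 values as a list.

π[0] = 0
j=1 s[j]='a': π[1]=0 (border '')
j=2 s[j]='d': π[2]=1 (border 'd')
j=3 s[j]='a': π[3]=2 (border 'da')
j=4 s[j]='e': k: 2→0; π[4]=0 (border '')
j=5 s[j]='e': π[5]=0 (border '')
j=6 s[j]='c': π[6]=0 (border '')
j=7 s[j]='c': π[7]=0 (border '')
j=8 s[j]='b': π[8]=0 (border '')
j=9 s[j]='c': π[9]=0 (border '')
j=10 s[j]='b': π[10]=0 (border '')
j=11 s[j]='c': π[11]=0 (border '')
j=12 s[j]='e': π[12]=0 (border '')
j=13 s[j]='a': π[13]=0 (border '')
j=14 s[j]='c': π[14]=0 (border '')
j=15 s[j]='d': π[15]=1 (border 'd')
j=16 s[j]='c': k: 1→0; π[16]=0 (border '')
j=17 s[j]='a': π[17]=0 (border '')
j=18 s[j]='a': π[18]=0 (border '')
j=19 s[j]='b': π[19]=0 (border '')
j=20 s[j]='b': π[20]=0 (border '')
j=21 s[j]='e': π[21]=0 (border '')
j=22 s[j]='a': π[22]=0 (border '')
j=23 s[j]='a': π[23]=0 (border '')
j=24 s[j]='a': π[24]=0 (border '')
j=25 s[j]='c': π[25]=0 (border '')
j=26 s[j]='e': π[26]=0 (border '')
j=27 s[j]='c': π[27]=0 (border '')
j=28 s[j]='c': π[28]=0 (border '')
j=29 s[j]='a': π[29]=0 (border '')
j=30 s[j]='c': π[30]=0 (border '')
j=31 s[j]='b': π[31]=0 (border '')
j=32 s[j]='c': π[32]=0 (border '')
j=33 s[j]='b': π[33]=0 (border '')
j=34 s[j]='d': π[34]=1 (border 'd')
j=35 s[j]='d': k: 1→0; π[35]=1 (border 'd')
j=36 s[j]='b': k: 1→0; π[36]=0 (border '')

[0, 0, 1, 2, 0, 0, 0, 0, 0, 0, 0, 0, 0, 0, 0, 1, 0, 0, 0, 0, 0, 0, 0, 0, 0, 0, 0, 0, 0, 0, 0, 0, 0, 0, 1, 1, 0]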